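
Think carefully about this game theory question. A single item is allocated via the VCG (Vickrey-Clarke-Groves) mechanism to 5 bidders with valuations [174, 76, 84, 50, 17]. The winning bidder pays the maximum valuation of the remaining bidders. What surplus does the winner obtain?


Step 1: The winner is the agent with the highest value: agent 0 with value 174
Step 2: Values of other agents: [76, 84, 50, 17]
Step 3: VCG payment = max of others' values = 84
Step 4: Surplus = 174 - 84 = 90

90


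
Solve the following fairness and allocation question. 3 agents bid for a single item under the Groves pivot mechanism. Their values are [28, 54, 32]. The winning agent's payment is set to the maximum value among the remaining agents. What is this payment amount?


Step 1: The efficient winner is agent 1 with value 54
Step 2: Other agents' values: [28, 32]
Step 3: Pivot payment = max(others) = 32
Step 4: The winner pays 32

32


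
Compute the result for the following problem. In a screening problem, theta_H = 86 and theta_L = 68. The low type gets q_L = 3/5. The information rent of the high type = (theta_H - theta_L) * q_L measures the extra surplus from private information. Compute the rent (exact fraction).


Step 1: theta_H - theta_L = 86 - 68 = 18
Step 2: Information rent = (theta_H - theta_L) * q_L
Step 3: = 18 * 3/5
Step 4: = 54/5

54/5


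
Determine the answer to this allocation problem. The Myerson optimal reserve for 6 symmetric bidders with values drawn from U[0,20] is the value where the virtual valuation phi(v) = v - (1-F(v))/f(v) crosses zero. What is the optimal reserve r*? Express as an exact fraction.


Step 1: For U[0,20], F(v) = v/20 and f(v) = 1/20
Step 2: phi(v) = v - (1 - v/20)/(1/20) = v - (20 - v) = 2v - 20
Step 3: Set phi(r*) = 0: 2r* - 20 = 0
Step 4: r* = 20/2 = 10 (the number of bidders n = 6 does not enter)

10


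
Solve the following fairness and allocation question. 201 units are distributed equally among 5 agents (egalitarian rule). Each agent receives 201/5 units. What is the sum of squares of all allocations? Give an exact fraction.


Step 1: Each agent's share = 201/5
Step 2: Square of each share = (201/5)^2 = 40401/25
Step 3: Sum of squares = 5 * 40401/25 = 40401/5

40401/5


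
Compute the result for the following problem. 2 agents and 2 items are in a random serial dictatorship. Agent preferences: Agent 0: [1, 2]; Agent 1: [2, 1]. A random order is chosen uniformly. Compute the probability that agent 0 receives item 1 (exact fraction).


Step 1: Agent 0 wants item 1
Step 2: There are 2 possible orderings of agents
Step 3: In 2 orderings, agent 0 gets item 1
Step 4: Probability = 2/2 = 1

1


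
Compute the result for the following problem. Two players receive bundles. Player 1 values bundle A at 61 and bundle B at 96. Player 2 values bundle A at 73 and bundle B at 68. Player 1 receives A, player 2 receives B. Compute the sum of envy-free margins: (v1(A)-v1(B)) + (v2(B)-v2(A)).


Step 1: Player 1's margin = v1(A) - v1(B) = 61 - 96 = -35
Step 2: Player 2's margin = v2(B) - v2(A) = 68 - 73 = -5
Step 3: Total margin = -35 + -5 = -40

-40


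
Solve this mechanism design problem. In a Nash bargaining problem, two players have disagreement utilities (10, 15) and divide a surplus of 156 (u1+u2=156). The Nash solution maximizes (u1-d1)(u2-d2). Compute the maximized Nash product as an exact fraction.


Step 1: The Nash solution splits surplus symmetrically above the disagreement point
Step 2: u1 = (total + d1 - d2)/2 = (156 + 10 - 15)/2 = 151/2
Step 3: u2 = (total - d1 + d2)/2 = (156 - 10 + 15)/2 = 161/2
Step 4: Nash product = (151/2 - 10) * (161/2 - 15)
Step 5: = 131/2 * 131/2 = 17161/4

17161/4


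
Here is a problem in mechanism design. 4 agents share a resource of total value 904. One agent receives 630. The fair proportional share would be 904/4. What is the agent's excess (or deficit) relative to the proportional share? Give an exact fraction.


Step 1: Proportional share = 904/4 = 226
Step 2: Agent's actual allocation = 630
Step 3: Excess = 630 - 226 = 404

404


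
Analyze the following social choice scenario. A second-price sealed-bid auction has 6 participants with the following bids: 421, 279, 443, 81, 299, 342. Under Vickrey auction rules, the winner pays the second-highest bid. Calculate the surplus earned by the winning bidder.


Step 1: Sort bids in descending order: 443, 421, 342, 299, 279, 81
Step 2: The winning bid is the highest: 443
Step 3: The payment equals the second-highest bid: 421
Step 4: Surplus = winner's bid - payment = 443 - 421 = 22

22


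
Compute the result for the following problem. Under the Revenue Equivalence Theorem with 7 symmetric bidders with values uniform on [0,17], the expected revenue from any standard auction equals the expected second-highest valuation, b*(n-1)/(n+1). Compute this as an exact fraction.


Step 1: By Revenue Equivalence, expected revenue = b*(n-1)/(n+1)
Step 2: Substituting n = 7, b = 17
Step 3: Revenue = 17*(7-1)/(7+1) = 17*6/8
Step 4: Revenue = 102/8 = 51/4

51/4


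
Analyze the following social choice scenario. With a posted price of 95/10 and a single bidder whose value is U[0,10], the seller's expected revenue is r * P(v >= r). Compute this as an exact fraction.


Step 1: Posted price r = 19/2, value support [0,10]
Step 2: P(v >= r) = (10 - 19/2)/10 = 1/20
Step 3: Expected revenue = r * P(v >= r) = 19/2 * 1/20
Step 4: Revenue = 19/40

19/40


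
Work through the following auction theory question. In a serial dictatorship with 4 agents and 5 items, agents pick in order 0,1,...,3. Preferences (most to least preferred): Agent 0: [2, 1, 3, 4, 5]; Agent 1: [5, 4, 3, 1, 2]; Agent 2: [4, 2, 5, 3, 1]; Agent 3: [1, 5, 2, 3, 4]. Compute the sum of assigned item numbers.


Step 1: Agent 0 picks item 2
Step 2: Agent 1 picks item 5
Step 3: Agent 2 picks item 4
Step 4: Agent 3 picks item 1
Step 5: Sum = 2 + 5 + 4 + 1 = 12

12


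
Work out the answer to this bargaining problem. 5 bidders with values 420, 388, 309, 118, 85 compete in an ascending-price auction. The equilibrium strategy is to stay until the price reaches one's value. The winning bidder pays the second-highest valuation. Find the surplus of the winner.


Step 1: Identify the highest value: 420
Step 2: Identify the second-highest value: 388
Step 3: The final price = second-highest value = 388
Step 4: Surplus = 420 - 388 = 32

32


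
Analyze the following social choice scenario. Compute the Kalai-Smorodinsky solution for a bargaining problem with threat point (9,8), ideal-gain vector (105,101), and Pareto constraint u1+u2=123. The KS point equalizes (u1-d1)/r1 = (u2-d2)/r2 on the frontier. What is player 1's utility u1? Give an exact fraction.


Step 1: At the KS point, (u1-d1)/r1 = (u2-d2)/r2 = t and u1+u2 = 123
Step 2: u1 = d1 + r1*t and u2 = d2 + r2*t, so (d1 + r1*t) + (d2 + r2*t) = 123
Step 3: t = (123 - 9 - 8)/(105 + 101) = 106/206 = 53/103
Step 4: u1 = d1 + r1*t = 9 + 105 * 53/103 = 6492/103
Step 5: (Check: u2 = d2 + r2*t = 6177/103; u1+u2 = 6492/103 + 6177/103 = 123, on the frontier.)

6492/103


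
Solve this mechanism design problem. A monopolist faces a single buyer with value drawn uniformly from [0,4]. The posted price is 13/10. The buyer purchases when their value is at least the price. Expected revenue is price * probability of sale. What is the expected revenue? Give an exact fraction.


Step 1: Posted price r = 13/10, value support [0,4]
Step 2: P(v >= r) = (4 - 13/10)/4 = 27/40
Step 3: Expected revenue = r * P(v >= r) = 13/10 * 27/40
Step 4: Revenue = 351/400

351/400


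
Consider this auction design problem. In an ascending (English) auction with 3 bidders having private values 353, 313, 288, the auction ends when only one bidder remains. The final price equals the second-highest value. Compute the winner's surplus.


Step 1: Identify the highest value: 353
Step 2: Identify the second-highest value: 313
Step 3: The final price = second-highest value = 313
Step 4: Surplus = 353 - 313 = 40

40


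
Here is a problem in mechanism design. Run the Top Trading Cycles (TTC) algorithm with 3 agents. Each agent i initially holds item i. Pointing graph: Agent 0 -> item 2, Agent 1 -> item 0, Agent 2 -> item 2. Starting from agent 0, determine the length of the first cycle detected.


Step 1: Trace the pointer graph from agent 0: 0 -> 2 -> 2
Step 2: A cycle is detected when we revisit agent 2
Step 3: The cycle is: 2 -> 2
Step 4: Cycle length = 1

1


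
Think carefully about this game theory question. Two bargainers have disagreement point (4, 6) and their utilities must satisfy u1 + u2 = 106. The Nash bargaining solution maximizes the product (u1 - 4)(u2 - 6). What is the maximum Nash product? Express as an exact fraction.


Step 1: The Nash solution splits surplus symmetrically above the disagreement point
Step 2: u1 = (total + d1 - d2)/2 = (106 + 4 - 6)/2 = 52
Step 3: u2 = (total - d1 + d2)/2 = (106 - 4 + 6)/2 = 54
Step 4: Nash product = (52 - 4) * (54 - 6)
Step 5: = 48 * 48 = 2304

2304


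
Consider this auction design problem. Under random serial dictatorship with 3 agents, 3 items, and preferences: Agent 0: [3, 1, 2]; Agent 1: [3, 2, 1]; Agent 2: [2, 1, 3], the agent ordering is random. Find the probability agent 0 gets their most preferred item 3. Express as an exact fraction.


Step 1: Agent 0 wants item 3
Step 2: There are 6 possible orderings of agents
Step 3: In 3 orderings, agent 0 gets item 3
Step 4: Probability = 3/6 = 1/2

1/2


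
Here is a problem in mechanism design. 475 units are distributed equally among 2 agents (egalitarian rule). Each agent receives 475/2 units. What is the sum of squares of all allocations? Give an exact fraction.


Step 1: Each agent's share = 475/2
Step 2: Square of each share = (475/2)^2 = 225625/4
Step 3: Sum of squares = 2 * 225625/4 = 225625/2

225625/2


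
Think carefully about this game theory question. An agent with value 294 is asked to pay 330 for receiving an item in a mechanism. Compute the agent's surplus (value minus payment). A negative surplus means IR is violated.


Step 1: Surplus = value - payment = 294 - 330 = -36
Step 2: IR is violated (surplus < 0)

-36


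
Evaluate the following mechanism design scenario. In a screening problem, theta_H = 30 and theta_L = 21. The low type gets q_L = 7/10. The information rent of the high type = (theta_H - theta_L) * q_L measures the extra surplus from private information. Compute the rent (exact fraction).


Step 1: theta_H - theta_L = 30 - 21 = 9
Step 2: Information rent = (theta_H - theta_L) * q_L
Step 3: = 9 * 7/10
Step 4: = 63/10

63/10


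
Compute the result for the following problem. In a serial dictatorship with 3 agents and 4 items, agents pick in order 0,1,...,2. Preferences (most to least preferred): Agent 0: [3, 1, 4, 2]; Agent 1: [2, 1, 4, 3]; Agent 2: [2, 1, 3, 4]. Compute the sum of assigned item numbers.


Step 1: Agent 0 picks item 3
Step 2: Agent 1 picks item 2
Step 3: Agent 2 picks item 1
Step 4: Sum = 3 + 2 + 1 = 6

6


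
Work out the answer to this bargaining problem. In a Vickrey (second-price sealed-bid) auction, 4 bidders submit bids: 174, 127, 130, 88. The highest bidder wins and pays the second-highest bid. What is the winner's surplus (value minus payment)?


Step 1: Sort bids in descending order: 174, 130, 127, 88
Step 2: The winning bid is the highest: 174
Step 3: The payment equals the second-highest bid: 130
Step 4: Surplus = winner's bid - payment = 174 - 130 = 44

44


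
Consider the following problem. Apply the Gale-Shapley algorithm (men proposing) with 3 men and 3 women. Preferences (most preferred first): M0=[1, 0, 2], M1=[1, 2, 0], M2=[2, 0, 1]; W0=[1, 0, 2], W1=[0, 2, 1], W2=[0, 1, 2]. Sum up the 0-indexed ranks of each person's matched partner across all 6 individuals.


Step 1: Run Gale-Shapley (men propose, women hold best offer):
  M0 proposes to W1; she accepts
  M1 proposes to W1; rejected
  M1 proposes to W2; she accepts
  M2 proposes to W2; rejected
  M2 proposes to W0; she accepts
Step 2: Final matching: W0-M2, W1-M0, W2-M1
Step 3: 0-indexed ranks (man's rank of his match, then woman's): 1 + 2 + 0 + 0 + 1 + 1
Step 4: Total rank sum = 5

5


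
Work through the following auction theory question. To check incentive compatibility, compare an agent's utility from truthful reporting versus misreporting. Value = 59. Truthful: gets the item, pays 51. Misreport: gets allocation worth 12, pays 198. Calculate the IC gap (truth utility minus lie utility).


Step 1: U(truth) = value - payment = 59 - 51 = 8
Step 2: U(lie) = allocation - payment = 12 - 198 = -186
Step 3: IC gap = 8 - (-186) = 194

194


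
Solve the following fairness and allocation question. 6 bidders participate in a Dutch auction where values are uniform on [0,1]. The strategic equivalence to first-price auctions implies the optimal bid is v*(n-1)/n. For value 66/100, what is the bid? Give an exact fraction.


Step 1: Dutch auctions are strategically equivalent to first-price auctions
Step 2: The equilibrium bid is b(v) = v*(n-1)/n
Step 3: b = 33/50 * 5/6
Step 4: b = 11/20

11/20


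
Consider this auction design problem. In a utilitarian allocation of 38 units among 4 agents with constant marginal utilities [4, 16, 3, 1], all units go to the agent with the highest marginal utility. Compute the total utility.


Step 1: The marginal utilities are [4, 16, 3, 1]
Step 2: The highest marginal utility is 16
Step 3: All 38 units go to that agent
Step 4: Total utility = 16 * 38 = 608

608


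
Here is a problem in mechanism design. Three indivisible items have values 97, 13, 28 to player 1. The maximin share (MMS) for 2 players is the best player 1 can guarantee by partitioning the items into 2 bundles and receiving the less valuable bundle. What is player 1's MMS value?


Step 1: Item values = 97, 13, 28
Step 2: Enumerate all 2-bundle partitions and take the smaller bundle:
  Partition 1: {97} vs {13,28} -> bundles 97, 41; min = 41
  Partition 2: {13} vs {97,28} -> bundles 13, 125; min = 13
  Partition 3: {28} vs {97,13} -> bundles 28, 110; min = 28
Step 3: MMS = max(41, 13, 28) = 41

41


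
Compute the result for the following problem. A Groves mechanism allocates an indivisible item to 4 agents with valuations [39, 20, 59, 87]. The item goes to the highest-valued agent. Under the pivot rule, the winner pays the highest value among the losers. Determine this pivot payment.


Step 1: The efficient winner is agent 3 with value 87
Step 2: Other agents' values: [39, 20, 59]
Step 3: Pivot payment = max(others) = 59
Step 4: The winner pays 59

59


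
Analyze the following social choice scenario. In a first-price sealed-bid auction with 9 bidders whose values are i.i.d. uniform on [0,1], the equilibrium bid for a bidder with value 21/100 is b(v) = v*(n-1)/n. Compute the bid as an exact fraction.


Step 1: The symmetric BNE bidding function is b(v) = v * (n-1) / n
Step 2: Substitute v = 21/100 and n = 9
Step 3: b = 21/100 * 8/9
Step 4: b = 14/75

14/75


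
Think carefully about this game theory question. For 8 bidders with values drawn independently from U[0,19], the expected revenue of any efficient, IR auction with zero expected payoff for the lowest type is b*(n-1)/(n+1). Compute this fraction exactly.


Step 1: By Revenue Equivalence, expected revenue = b*(n-1)/(n+1)
Step 2: Substituting n = 8, b = 19
Step 3: Revenue = 19*(8-1)/(8+1) = 19*7/9
Step 4: Revenue = 133/9

133/9


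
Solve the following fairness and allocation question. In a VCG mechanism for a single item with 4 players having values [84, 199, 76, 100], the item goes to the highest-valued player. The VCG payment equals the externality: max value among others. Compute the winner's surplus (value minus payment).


Step 1: The winner is the agent with the highest value: agent 1 with value 199
Step 2: Values of other agents: [84, 76, 100]
Step 3: VCG payment = max of others' values = 100
Step 4: Surplus = 199 - 100 = 99

99


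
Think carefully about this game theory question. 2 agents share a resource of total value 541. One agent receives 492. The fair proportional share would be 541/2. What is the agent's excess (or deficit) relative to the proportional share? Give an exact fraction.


Step 1: Proportional share = 541/2
Step 2: Agent's actual allocation = 492
Step 3: Excess = 492 - 541/2 = 443/2

443/2


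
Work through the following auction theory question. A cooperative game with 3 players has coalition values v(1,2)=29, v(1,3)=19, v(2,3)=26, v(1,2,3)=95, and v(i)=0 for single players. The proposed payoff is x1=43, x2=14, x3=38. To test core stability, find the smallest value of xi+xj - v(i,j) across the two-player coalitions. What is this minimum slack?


Step 1: Slack for coalition (1,2): x1+x2 - v12 = 57 - 29 = 28
Step 2: Slack for coalition (1,3): x1+x3 - v13 = 81 - 19 = 62
Step 3: Slack for coalition (2,3): x2+x3 - v23 = 52 - 26 = 26
Step 4: Minimum slack = min(28, 62, 26) = 26, attained by (2,3); no pair can gain by deviating, so the allocation is in the core

26


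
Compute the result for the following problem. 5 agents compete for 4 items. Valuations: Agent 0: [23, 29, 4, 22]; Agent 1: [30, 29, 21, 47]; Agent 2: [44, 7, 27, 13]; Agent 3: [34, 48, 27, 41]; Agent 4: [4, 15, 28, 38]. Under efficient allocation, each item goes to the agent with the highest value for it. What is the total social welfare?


Step 1: For each item, find the maximum value among all agents.
Step 2: Item 0 -> Agent 2 (value 44)
Step 3: Item 1 -> Agent 3 (value 48)
Step 4: Item 2 -> Agent 4 (value 28)
Step 5: Item 3 -> Agent 1 (value 47)
Step 6: Total welfare = 44 + 48 + 28 + 47 = 167

167


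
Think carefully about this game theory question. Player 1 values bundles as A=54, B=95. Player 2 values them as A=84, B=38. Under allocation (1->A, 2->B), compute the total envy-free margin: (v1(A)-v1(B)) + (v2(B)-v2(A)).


Step 1: Player 1's margin = v1(A) - v1(B) = 54 - 95 = -41
Step 2: Player 2's margin = v2(B) - v2(A) = 38 - 84 = -46
Step 3: Total margin = -41 + -46 = -87

-87


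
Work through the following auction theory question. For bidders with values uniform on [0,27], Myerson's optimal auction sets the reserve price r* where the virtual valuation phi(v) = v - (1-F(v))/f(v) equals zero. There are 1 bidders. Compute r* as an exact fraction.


Step 1: For U[0,27], F(v) = v/27 and f(v) = 1/27
Step 2: phi(v) = v - (1 - v/27)/(1/27) = v - (27 - v) = 2v - 27
Step 3: Set phi(r*) = 0: 2r* - 27 = 0
Step 4: r* = 27/2 (the number of bidders n = 1 does not enter)

27/2


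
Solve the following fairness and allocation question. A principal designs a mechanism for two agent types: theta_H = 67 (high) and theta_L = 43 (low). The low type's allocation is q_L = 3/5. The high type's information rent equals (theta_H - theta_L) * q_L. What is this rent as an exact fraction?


Step 1: theta_H - theta_L = 67 - 43 = 24
Step 2: Information rent = (theta_H - theta_L) * q_L
Step 3: = 24 * 3/5
Step 4: = 72/5

72/5


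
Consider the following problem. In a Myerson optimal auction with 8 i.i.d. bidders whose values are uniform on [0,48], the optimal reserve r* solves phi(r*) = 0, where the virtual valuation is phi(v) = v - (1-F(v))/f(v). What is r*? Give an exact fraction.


Step 1: For U[0,48], F(v) = v/48 and f(v) = 1/48
Step 2: phi(v) = v - (1 - v/48)/(1/48) = v - (48 - v) = 2v - 48
Step 3: Set phi(r*) = 0: 2r* - 48 = 0
Step 4: r* = 48/2 = 24 (the number of bidders n = 8 does not enter)

24


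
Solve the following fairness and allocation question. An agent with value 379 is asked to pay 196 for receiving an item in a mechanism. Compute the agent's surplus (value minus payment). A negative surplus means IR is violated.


Step 1: Surplus = value - payment = 379 - 196 = 183
Step 2: IR is satisfied (surplus >= 0)

183


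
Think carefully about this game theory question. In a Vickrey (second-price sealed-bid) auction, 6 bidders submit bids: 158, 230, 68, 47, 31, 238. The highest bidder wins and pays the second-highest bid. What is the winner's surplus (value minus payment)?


Step 1: Sort bids in descending order: 238, 230, 158, 68, 47, 31
Step 2: The winning bid is the highest: 238
Step 3: The payment equals the second-highest bid: 230
Step 4: Surplus = winner's bid - payment = 238 - 230 = 8

8


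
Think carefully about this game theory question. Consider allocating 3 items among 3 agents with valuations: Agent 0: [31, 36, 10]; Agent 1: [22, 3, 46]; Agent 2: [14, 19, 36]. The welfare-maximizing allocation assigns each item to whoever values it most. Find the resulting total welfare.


Step 1: For each item, find the maximum value among all agents.
Step 2: Item 0 -> Agent 0 (value 31)
Step 3: Item 1 -> Agent 0 (value 36)
Step 4: Item 2 -> Agent 1 (value 46)
Step 5: Total welfare = 31 + 36 + 46 = 113

113


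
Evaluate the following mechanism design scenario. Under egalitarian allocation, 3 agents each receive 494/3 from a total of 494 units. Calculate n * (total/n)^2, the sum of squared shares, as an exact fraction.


Step 1: Each agent's share = 494/3
Step 2: Square of each share = (494/3)^2 = 244036/9
Step 3: Sum of squares = 3 * 244036/9 = 244036/3

244036/3


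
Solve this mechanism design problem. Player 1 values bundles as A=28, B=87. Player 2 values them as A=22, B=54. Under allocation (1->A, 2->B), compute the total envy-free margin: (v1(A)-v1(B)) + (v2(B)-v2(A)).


Step 1: Player 1's margin = v1(A) - v1(B) = 28 - 87 = -59
Step 2: Player 2's margin = v2(B) - v2(A) = 54 - 22 = 32
Step 3: Total margin = -59 + 32 = -27

-27


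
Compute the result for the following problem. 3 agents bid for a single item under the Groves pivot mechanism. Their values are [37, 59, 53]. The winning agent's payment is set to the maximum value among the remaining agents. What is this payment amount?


Step 1: The efficient winner is agent 1 with value 59
Step 2: Other agents' values: [37, 53]
Step 3: Pivot payment = max(others) = 53
Step 4: The winner pays 53

53


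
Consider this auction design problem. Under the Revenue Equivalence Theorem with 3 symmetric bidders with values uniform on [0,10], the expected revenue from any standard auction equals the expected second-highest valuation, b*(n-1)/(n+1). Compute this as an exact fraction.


Step 1: By Revenue Equivalence, expected revenue = b*(n-1)/(n+1)
Step 2: Substituting n = 3, b = 10
Step 3: Revenue = 10*(3-1)/(3+1) = 10*2/4
Step 4: Revenue = 20/4 = 5

5


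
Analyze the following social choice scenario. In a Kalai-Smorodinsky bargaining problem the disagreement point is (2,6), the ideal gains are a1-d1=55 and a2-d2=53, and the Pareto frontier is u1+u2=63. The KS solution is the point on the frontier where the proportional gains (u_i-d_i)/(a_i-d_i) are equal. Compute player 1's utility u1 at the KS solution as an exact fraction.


Step 1: At the KS point, (u1-d1)/r1 = (u2-d2)/r2 = t and u1+u2 = 63
Step 2: u1 = d1 + r1*t and u2 = d2 + r2*t, so (d1 + r1*t) + (d2 + r2*t) = 63
Step 3: t = (63 - 2 - 6)/(55 + 53) = 55/108
Step 4: u1 = d1 + r1*t = 2 + 55 * 55/108 = 3241/108
Step 5: (Check: u2 = d2 + r2*t = 3563/108; u1+u2 = 3241/108 + 3563/108 = 63, on the frontier.)

3241/108


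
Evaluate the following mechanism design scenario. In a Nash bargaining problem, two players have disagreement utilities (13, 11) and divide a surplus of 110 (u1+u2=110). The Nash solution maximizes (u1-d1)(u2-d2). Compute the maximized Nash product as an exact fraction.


Step 1: The Nash solution splits surplus symmetrically above the disagreement point
Step 2: u1 = (total + d1 - d2)/2 = (110 + 13 - 11)/2 = 56
Step 3: u2 = (total - d1 + d2)/2 = (110 - 13 + 11)/2 = 54
Step 4: Nash product = (56 - 13) * (54 - 11)
Step 5: = 43 * 43 = 1849

1849


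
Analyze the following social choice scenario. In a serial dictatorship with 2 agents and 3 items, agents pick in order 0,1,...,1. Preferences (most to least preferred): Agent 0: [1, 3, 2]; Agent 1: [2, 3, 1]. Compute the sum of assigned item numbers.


Step 1: Agent 0 picks item 1
Step 2: Agent 1 picks item 2
Step 3: Sum = 1 + 2 = 3

3


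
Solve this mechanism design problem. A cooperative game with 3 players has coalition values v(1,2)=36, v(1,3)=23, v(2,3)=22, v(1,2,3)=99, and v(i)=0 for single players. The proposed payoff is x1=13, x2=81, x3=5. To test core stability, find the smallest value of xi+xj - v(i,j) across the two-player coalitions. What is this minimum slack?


Step 1: Slack for coalition (1,2): x1+x2 - v12 = 94 - 36 = 58
Step 2: Slack for coalition (1,3): x1+x3 - v13 = 18 - 23 = -5
Step 3: Slack for coalition (2,3): x2+x3 - v23 = 86 - 22 = 64
Step 4: Minimum slack = min(58, -5, 64) = -5, attained by (1,3); coalition (1,3) can block (slack < 0), so the allocation is not in the core

-5


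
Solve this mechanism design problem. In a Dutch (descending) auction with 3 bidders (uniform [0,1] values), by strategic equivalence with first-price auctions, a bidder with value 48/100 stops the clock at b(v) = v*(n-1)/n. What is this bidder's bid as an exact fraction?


Step 1: Dutch auctions are strategically equivalent to first-price auctions
Step 2: The equilibrium bid is b(v) = v*(n-1)/n
Step 3: b = 12/25 * 2/3
Step 4: b = 8/25

8/25


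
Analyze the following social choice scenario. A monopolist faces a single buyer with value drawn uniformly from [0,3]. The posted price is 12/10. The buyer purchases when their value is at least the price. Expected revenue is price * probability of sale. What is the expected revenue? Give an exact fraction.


Step 1: Posted price r = 6/5, value support [0,3]
Step 2: P(v >= r) = (3 - 6/5)/3 = 3/5
Step 3: Expected revenue = r * P(v >= r) = 6/5 * 3/5
Step 4: Revenue = 18/25

18/25


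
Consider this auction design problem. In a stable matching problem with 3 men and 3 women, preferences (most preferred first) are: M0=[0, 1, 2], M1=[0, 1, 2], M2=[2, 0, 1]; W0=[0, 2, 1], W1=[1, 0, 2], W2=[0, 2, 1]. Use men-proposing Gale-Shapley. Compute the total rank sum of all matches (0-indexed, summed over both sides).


Step 1: Run Gale-Shapley (men propose, women hold best offer):
  M0 proposes to W0; she accepts
  M1 proposes to W0; rejected
  M1 proposes to W1; she accepts
  M2 proposes to W2; she accepts
Step 2: Final matching: W0-M0, W1-M1, W2-M2
Step 3: 0-indexed ranks (man's rank of his match, then woman's): 0 + 0 + 1 + 0 + 0 + 1
Step 4: Total rank sum = 2

2


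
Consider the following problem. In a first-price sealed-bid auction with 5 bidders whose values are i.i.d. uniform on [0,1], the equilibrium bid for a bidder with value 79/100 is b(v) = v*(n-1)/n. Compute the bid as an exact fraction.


Step 1: The symmetric BNE bidding function is b(v) = v * (n-1) / n
Step 2: Substitute v = 79/100 and n = 5
Step 3: b = 79/100 * 4/5
Step 4: b = 79/125

79/125


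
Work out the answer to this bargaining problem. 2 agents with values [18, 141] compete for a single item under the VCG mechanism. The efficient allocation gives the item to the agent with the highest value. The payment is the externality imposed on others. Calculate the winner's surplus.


Step 1: The winner is the agent with the highest value: agent 1 with value 141
Step 2: Values of other agents: [18]
Step 3: VCG payment = max of others' values = 18
Step 4: Surplus = 141 - 18 = 123

123


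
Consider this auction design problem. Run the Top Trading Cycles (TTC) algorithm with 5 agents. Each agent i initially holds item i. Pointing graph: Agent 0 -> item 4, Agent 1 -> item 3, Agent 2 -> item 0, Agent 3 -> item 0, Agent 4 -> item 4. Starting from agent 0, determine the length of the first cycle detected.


Step 1: Trace the pointer graph from agent 0: 0 -> 4 -> 4
Step 2: A cycle is detected when we revisit agent 4
Step 3: The cycle is: 4 -> 4
Step 4: Cycle length = 1

1


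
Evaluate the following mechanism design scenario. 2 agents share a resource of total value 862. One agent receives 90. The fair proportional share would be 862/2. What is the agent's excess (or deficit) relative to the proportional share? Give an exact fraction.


Step 1: Proportional share = 862/2 = 431
Step 2: Agent's actual allocation = 90
Step 3: Excess = 90 - 431 = -341

-341


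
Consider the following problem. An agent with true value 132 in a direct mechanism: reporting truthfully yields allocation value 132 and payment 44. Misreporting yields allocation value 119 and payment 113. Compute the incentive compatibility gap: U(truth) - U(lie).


Step 1: U(truth) = value - payment = 132 - 44 = 88
Step 2: U(lie) = allocation - payment = 119 - 113 = 6
Step 3: IC gap = 88 - 6 = 82

82


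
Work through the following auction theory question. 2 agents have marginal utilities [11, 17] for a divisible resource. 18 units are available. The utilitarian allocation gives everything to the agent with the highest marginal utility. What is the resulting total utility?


Step 1: The marginal utilities are [11, 17]
Step 2: The highest marginal utility is 17
Step 3: All 18 units go to that agent
Step 4: Total utility = 17 * 18 = 306

306


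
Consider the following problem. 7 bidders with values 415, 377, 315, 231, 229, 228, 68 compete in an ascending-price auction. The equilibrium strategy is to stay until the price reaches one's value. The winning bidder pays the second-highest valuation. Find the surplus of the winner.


Step 1: Identify the highest value: 415
Step 2: Identify the second-highest value: 377
Step 3: The final price = second-highest value = 377
Step 4: Surplus = 415 - 377 = 38

38


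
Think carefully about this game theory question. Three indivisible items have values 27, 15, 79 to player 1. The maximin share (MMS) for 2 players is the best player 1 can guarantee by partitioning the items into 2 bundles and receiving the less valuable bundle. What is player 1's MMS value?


Step 1: Item values = 27, 15, 79
Step 2: Enumerate all 2-bundle partitions and take the smaller bundle:
  Partition 1: {27} vs {15,79} -> bundles 27, 94; min = 27
  Partition 2: {15} vs {27,79} -> bundles 15, 106; min = 15
  Partition 3: {79} vs {27,15} -> bundles 79, 42; min = 42
Step 3: MMS = max(27, 15, 42) = 42

42


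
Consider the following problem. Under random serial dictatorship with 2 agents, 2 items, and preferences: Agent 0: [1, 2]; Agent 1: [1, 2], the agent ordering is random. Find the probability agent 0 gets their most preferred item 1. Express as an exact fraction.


Step 1: Agent 0 wants item 1
Step 2: There are 2 possible orderings of agents
Step 3: In 1 orderings, agent 0 gets item 1
Step 4: Probability = 1/2

1/2


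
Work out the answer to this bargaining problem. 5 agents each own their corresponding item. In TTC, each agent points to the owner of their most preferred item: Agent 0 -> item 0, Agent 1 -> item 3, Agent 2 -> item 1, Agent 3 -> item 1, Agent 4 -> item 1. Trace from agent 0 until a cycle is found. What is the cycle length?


Step 1: Trace the pointer graph from agent 0: 0 -> 0
Step 2: A cycle is detected when we revisit agent 0
Step 3: The cycle is: 0 -> 0
Step 4: Cycle length = 1

1


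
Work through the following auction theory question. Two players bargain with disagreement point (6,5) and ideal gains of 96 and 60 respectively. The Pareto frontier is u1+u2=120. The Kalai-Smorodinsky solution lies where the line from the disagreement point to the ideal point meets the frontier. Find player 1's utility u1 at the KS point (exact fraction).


Step 1: At the KS point, (u1-d1)/r1 = (u2-d2)/r2 = t and u1+u2 = 120
Step 2: u1 = d1 + r1*t and u2 = d2 + r2*t, so (d1 + r1*t) + (d2 + r2*t) = 120
Step 3: t = (120 - 6 - 5)/(96 + 60) = 109/156
Step 4: u1 = d1 + r1*t = 6 + 96 * 109/156 = 950/13
Step 5: (Check: u2 = d2 + r2*t = 610/13; u1+u2 = 950/13 + 610/13 = 120, on the frontier.)

950/13


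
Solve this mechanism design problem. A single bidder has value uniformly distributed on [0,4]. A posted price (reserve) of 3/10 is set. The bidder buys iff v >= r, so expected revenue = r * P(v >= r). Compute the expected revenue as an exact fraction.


Step 1: Posted price r = 3/10, value support [0,4]
Step 2: P(v >= r) = (4 - 3/10)/4 = 37/40
Step 3: Expected revenue = r * P(v >= r) = 3/10 * 37/40
Step 4: Revenue = 111/400

111/400


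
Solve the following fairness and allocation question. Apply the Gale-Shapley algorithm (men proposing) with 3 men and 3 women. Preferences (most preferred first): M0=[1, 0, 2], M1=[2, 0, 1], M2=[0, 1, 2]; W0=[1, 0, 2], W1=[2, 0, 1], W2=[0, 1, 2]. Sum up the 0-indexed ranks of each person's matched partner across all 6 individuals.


Step 1: Run Gale-Shapley (men propose, women hold best offer):
  M0 proposes to W1; she accepts
  M1 proposes to W2; she accepts
  M2 proposes to W0; she accepts
Step 2: Final matching: W0-M2, W1-M0, W2-M1
Step 3: 0-indexed ranks (man's rank of his match, then woman's): 0 + 2 + 0 + 1 + 0 + 1
Step 4: Total rank sum = 4

4


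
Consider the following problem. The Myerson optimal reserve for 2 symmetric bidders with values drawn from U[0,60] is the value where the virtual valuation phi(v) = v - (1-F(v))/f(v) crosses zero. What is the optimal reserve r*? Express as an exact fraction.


Step 1: For U[0,60], F(v) = v/60 and f(v) = 1/60
Step 2: phi(v) = v - (1 - v/60)/(1/60) = v - (60 - v) = 2v - 60
Step 3: Set phi(r*) = 0: 2r* - 60 = 0
Step 4: r* = 60/2 = 30 (the number of bidders n = 2 does not enter)

30


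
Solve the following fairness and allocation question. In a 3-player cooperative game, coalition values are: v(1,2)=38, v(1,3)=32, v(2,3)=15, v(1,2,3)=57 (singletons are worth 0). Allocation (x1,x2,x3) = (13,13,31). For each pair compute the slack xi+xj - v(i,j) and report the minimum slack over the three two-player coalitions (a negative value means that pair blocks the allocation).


Step 1: Slack for coalition (1,2): x1+x2 - v12 = 26 - 38 = -12
Step 2: Slack for coalition (1,3): x1+x3 - v13 = 44 - 32 = 12
Step 3: Slack for coalition (2,3): x2+x3 - v23 = 44 - 15 = 29
Step 4: Minimum slack = min(-12, 12, 29) = -12, attained by (1,2); coalition (1,2) can block (slack < 0), so the allocation is not in the core

-12


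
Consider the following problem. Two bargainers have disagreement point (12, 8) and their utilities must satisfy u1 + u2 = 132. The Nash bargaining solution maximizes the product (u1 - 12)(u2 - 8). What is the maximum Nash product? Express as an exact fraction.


Step 1: The Nash solution splits surplus symmetrically above the disagreement point
Step 2: u1 = (total + d1 - d2)/2 = (132 + 12 - 8)/2 = 68
Step 3: u2 = (total - d1 + d2)/2 = (132 - 12 + 8)/2 = 64
Step 4: Nash product = (68 - 12) * (64 - 8)
Step 5: = 56 * 56 = 3136

3136


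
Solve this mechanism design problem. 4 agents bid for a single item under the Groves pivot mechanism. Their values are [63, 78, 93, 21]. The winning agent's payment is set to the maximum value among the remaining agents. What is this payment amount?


Step 1: The efficient winner is agent 2 with value 93
Step 2: Other agents' values: [63, 78, 21]
Step 3: Pivot payment = max(others) = 78
Step 4: The winner pays 78

78


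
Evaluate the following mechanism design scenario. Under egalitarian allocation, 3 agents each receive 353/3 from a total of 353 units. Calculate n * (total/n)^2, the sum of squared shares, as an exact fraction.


Step 1: Each agent's share = 353/3
Step 2: Square of each share = (353/3)^2 = 124609/9
Step 3: Sum of squares = 3 * 124609/9 = 124609/3

124609/3


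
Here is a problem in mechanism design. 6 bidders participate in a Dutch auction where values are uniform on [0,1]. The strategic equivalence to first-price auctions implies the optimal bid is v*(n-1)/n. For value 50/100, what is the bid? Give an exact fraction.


Step 1: Dutch auctions are strategically equivalent to first-price auctions
Step 2: The equilibrium bid is b(v) = v*(n-1)/n
Step 3: b = 1/2 * 5/6
Step 4: b = 5/12

5/12


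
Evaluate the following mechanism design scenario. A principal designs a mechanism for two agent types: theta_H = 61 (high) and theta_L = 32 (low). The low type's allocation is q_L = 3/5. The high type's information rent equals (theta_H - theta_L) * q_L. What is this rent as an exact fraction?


Step 1: theta_H - theta_L = 61 - 32 = 29
Step 2: Information rent = (theta_H - theta_L) * q_L
Step 3: = 29 * 3/5
Step 4: = 87/5

87/5


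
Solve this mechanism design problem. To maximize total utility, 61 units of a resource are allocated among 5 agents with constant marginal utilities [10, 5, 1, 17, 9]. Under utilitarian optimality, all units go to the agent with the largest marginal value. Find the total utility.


Step 1: The marginal utilities are [10, 5, 1, 17, 9]
Step 2: The highest marginal utility is 17
Step 3: All 61 units go to that agent
Step 4: Total utility = 17 * 61 = 1037

1037


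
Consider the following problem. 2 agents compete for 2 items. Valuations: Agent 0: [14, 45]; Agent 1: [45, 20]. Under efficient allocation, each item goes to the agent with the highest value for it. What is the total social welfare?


Step 1: For each item, find the maximum value among all agents.
Step 2: Item 0 -> Agent 1 (value 45)
Step 3: Item 1 -> Agent 0 (value 45)
Step 4: Total welfare = 45 + 45 = 90

90


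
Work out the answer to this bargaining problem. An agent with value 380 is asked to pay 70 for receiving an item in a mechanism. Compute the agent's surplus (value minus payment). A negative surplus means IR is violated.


Step 1: Surplus = value - payment = 380 - 70 = 310
Step 2: IR is satisfied (surplus >= 0)

310


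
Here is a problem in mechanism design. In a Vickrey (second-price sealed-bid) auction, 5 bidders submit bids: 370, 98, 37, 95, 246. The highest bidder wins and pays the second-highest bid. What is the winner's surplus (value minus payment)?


Step 1: Sort bids in descending order: 370, 246, 98, 95, 37
Step 2: The winning bid is the highest: 370
Step 3: The payment equals the second-highest bid: 246
Step 4: Surplus = winner's bid - payment = 370 - 246 = 124

124


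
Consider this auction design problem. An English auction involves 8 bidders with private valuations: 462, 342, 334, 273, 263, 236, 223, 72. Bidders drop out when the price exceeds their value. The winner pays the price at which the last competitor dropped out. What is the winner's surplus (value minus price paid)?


Step 1: Identify the highest value: 462
Step 2: Identify the second-highest value: 342
Step 3: The final price = second-highest value = 342
Step 4: Surplus = 462 - 342 = 120

120


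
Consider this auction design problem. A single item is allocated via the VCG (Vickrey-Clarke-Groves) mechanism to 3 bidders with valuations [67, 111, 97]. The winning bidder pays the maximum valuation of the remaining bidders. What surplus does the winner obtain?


Step 1: The winner is the agent with the highest value: agent 1 with value 111
Step 2: Values of other agents: [67, 97]
Step 3: VCG payment = max of others' values = 97
Step 4: Surplus = 111 - 97 = 14

14


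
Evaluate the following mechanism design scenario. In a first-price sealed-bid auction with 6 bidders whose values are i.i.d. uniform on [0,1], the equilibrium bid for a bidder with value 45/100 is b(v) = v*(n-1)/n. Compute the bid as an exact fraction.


Step 1: The symmetric BNE bidding function is b(v) = v * (n-1) / n
Step 2: Substitute v = 9/20 and n = 6
Step 3: b = 9/20 * 5/6
Step 4: b = 3/8

3/8


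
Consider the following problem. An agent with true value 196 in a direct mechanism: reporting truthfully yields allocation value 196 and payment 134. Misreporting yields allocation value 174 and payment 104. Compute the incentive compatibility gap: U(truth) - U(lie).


Step 1: U(truth) = value - payment = 196 - 134 = 62
Step 2: U(lie) = allocation - payment = 174 - 104 = 70
Step 3: IC gap = 62 - 70 = -8

-8


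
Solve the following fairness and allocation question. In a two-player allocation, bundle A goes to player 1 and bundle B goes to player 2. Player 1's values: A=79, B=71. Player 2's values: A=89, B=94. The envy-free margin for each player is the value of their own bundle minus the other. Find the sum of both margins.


Step 1: Player 1's margin = v1(A) - v1(B) = 79 - 71 = 8
Step 2: Player 2's margin = v2(B) - v2(A) = 94 - 89 = 5
Step 3: Total margin = 8 + 5 = 13

13
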